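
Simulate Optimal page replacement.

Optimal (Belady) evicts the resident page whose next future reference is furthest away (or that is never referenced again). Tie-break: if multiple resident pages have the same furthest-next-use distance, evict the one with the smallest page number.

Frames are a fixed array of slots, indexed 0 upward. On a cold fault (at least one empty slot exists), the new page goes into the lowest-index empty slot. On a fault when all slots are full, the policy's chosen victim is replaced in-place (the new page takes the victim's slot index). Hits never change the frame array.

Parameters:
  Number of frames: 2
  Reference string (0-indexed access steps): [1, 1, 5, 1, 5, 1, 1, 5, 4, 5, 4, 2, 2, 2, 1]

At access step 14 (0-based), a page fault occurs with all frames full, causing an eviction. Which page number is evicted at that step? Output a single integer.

Answer: 2

Derivation:
Step 0: ref 1 -> FAULT, frames=[1,-]
Step 1: ref 1 -> HIT, frames=[1,-]
Step 2: ref 5 -> FAULT, frames=[1,5]
Step 3: ref 1 -> HIT, frames=[1,5]
Step 4: ref 5 -> HIT, frames=[1,5]
Step 5: ref 1 -> HIT, frames=[1,5]
Step 6: ref 1 -> HIT, frames=[1,5]
Step 7: ref 5 -> HIT, frames=[1,5]
Step 8: ref 4 -> FAULT, evict 1, frames=[4,5]
Step 9: ref 5 -> HIT, frames=[4,5]
Step 10: ref 4 -> HIT, frames=[4,5]
Step 11: ref 2 -> FAULT, evict 4, frames=[2,5]
Step 12: ref 2 -> HIT, frames=[2,5]
Step 13: ref 2 -> HIT, frames=[2,5]
Step 14: ref 1 -> FAULT, evict 2, frames=[1,5]
At step 14: evicted page 2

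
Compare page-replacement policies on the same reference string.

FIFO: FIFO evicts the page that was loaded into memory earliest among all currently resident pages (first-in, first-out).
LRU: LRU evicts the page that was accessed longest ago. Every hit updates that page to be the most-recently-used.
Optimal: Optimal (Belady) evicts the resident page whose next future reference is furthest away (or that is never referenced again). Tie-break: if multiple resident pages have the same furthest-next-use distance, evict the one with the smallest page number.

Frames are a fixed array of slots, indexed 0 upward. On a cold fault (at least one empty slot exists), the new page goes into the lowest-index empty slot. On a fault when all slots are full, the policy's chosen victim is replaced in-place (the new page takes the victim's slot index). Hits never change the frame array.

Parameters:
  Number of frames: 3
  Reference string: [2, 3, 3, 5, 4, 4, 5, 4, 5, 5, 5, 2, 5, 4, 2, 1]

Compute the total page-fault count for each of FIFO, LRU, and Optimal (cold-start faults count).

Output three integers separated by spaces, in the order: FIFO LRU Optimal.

--- FIFO ---
  step 0: ref 2 -> FAULT, frames=[2,-,-] (faults so far: 1)
  step 1: ref 3 -> FAULT, frames=[2,3,-] (faults so far: 2)
  step 2: ref 3 -> HIT, frames=[2,3,-] (faults so far: 2)
  step 3: ref 5 -> FAULT, frames=[2,3,5] (faults so far: 3)
  step 4: ref 4 -> FAULT, evict 2, frames=[4,3,5] (faults so far: 4)
  step 5: ref 4 -> HIT, frames=[4,3,5] (faults so far: 4)
  step 6: ref 5 -> HIT, frames=[4,3,5] (faults so far: 4)
  step 7: ref 4 -> HIT, frames=[4,3,5] (faults so far: 4)
  step 8: ref 5 -> HIT, frames=[4,3,5] (faults so far: 4)
  step 9: ref 5 -> HIT, frames=[4,3,5] (faults so far: 4)
  step 10: ref 5 -> HIT, frames=[4,3,5] (faults so far: 4)
  step 11: ref 2 -> FAULT, evict 3, frames=[4,2,5] (faults so far: 5)
  step 12: ref 5 -> HIT, frames=[4,2,5] (faults so far: 5)
  step 13: ref 4 -> HIT, frames=[4,2,5] (faults so far: 5)
  step 14: ref 2 -> HIT, frames=[4,2,5] (faults so far: 5)
  step 15: ref 1 -> FAULT, evict 5, frames=[4,2,1] (faults so far: 6)
  FIFO total faults: 6
--- LRU ---
  step 0: ref 2 -> FAULT, frames=[2,-,-] (faults so far: 1)
  step 1: ref 3 -> FAULT, frames=[2,3,-] (faults so far: 2)
  step 2: ref 3 -> HIT, frames=[2,3,-] (faults so far: 2)
  step 3: ref 5 -> FAULT, frames=[2,3,5] (faults so far: 3)
  step 4: ref 4 -> FAULT, evict 2, frames=[4,3,5] (faults so far: 4)
  step 5: ref 4 -> HIT, frames=[4,3,5] (faults so far: 4)
  step 6: ref 5 -> HIT, frames=[4,3,5] (faults so far: 4)
  step 7: ref 4 -> HIT, frames=[4,3,5] (faults so far: 4)
  step 8: ref 5 -> HIT, frames=[4,3,5] (faults so far: 4)
  step 9: ref 5 -> HIT, frames=[4,3,5] (faults so far: 4)
  step 10: ref 5 -> HIT, frames=[4,3,5] (faults so far: 4)
  step 11: ref 2 -> FAULT, evict 3, frames=[4,2,5] (faults so far: 5)
  step 12: ref 5 -> HIT, frames=[4,2,5] (faults so far: 5)
  step 13: ref 4 -> HIT, frames=[4,2,5] (faults so far: 5)
  step 14: ref 2 -> HIT, frames=[4,2,5] (faults so far: 5)
  step 15: ref 1 -> FAULT, evict 5, frames=[4,2,1] (faults so far: 6)
  LRU total faults: 6
--- Optimal ---
  step 0: ref 2 -> FAULT, frames=[2,-,-] (faults so far: 1)
  step 1: ref 3 -> FAULT, frames=[2,3,-] (faults so far: 2)
  step 2: ref 3 -> HIT, frames=[2,3,-] (faults so far: 2)
  step 3: ref 5 -> FAULT, frames=[2,3,5] (faults so far: 3)
  step 4: ref 4 -> FAULT, evict 3, frames=[2,4,5] (faults so far: 4)
  step 5: ref 4 -> HIT, frames=[2,4,5] (faults so far: 4)
  step 6: ref 5 -> HIT, frames=[2,4,5] (faults so far: 4)
  step 7: ref 4 -> HIT, frames=[2,4,5] (faults so far: 4)
  step 8: ref 5 -> HIT, frames=[2,4,5] (faults so far: 4)
  step 9: ref 5 -> HIT, frames=[2,4,5] (faults so far: 4)
  step 10: ref 5 -> HIT, frames=[2,4,5] (faults so far: 4)
  step 11: ref 2 -> HIT, frames=[2,4,5] (faults so far: 4)
  step 12: ref 5 -> HIT, frames=[2,4,5] (faults so far: 4)
  step 13: ref 4 -> HIT, frames=[2,4,5] (faults so far: 4)
  step 14: ref 2 -> HIT, frames=[2,4,5] (faults so far: 4)
  step 15: ref 1 -> FAULT, evict 2, frames=[1,4,5] (faults so far: 5)
  Optimal total faults: 5

Answer: 6 6 5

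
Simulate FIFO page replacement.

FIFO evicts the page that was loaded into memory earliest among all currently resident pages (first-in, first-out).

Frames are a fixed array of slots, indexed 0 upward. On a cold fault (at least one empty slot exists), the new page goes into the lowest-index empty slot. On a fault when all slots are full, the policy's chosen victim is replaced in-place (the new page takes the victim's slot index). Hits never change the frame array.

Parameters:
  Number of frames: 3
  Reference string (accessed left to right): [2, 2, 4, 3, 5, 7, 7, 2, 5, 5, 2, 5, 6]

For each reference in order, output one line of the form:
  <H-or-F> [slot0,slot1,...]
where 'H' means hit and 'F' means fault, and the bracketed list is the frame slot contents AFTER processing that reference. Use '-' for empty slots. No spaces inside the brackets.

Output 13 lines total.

F [2,-,-]
H [2,-,-]
F [2,4,-]
F [2,4,3]
F [5,4,3]
F [5,7,3]
H [5,7,3]
F [5,7,2]
H [5,7,2]
H [5,7,2]
H [5,7,2]
H [5,7,2]
F [6,7,2]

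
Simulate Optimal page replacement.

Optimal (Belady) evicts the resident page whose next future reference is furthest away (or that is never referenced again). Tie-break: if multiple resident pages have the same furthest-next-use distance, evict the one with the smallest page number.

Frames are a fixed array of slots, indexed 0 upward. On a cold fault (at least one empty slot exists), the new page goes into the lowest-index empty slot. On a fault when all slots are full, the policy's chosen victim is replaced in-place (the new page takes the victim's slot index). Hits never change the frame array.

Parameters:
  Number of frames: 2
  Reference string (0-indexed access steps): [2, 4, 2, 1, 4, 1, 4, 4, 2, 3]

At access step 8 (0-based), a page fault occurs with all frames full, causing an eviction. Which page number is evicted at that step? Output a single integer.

Step 0: ref 2 -> FAULT, frames=[2,-]
Step 1: ref 4 -> FAULT, frames=[2,4]
Step 2: ref 2 -> HIT, frames=[2,4]
Step 3: ref 1 -> FAULT, evict 2, frames=[1,4]
Step 4: ref 4 -> HIT, frames=[1,4]
Step 5: ref 1 -> HIT, frames=[1,4]
Step 6: ref 4 -> HIT, frames=[1,4]
Step 7: ref 4 -> HIT, frames=[1,4]
Step 8: ref 2 -> FAULT, evict 1, frames=[2,4]
At step 8: evicted page 1

Answer: 1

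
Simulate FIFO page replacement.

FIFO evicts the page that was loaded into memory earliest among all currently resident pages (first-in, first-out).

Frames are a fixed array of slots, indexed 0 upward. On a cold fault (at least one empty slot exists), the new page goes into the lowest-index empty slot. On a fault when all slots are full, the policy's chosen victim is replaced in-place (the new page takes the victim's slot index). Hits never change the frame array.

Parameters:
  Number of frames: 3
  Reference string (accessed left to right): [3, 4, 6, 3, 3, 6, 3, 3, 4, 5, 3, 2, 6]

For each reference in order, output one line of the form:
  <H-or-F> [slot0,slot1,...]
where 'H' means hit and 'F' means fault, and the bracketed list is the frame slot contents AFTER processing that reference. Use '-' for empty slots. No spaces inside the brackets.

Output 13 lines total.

F [3,-,-]
F [3,4,-]
F [3,4,6]
H [3,4,6]
H [3,4,6]
H [3,4,6]
H [3,4,6]
H [3,4,6]
H [3,4,6]
F [5,4,6]
F [5,3,6]
F [5,3,2]
F [6,3,2]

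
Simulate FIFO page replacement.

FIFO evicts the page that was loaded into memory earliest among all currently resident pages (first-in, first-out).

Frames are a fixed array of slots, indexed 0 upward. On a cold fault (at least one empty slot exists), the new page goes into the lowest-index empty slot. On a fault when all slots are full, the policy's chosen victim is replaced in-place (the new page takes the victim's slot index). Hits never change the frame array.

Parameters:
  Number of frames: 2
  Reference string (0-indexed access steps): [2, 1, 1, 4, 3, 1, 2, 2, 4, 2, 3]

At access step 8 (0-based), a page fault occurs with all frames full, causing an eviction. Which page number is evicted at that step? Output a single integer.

Answer: 1

Derivation:
Step 0: ref 2 -> FAULT, frames=[2,-]
Step 1: ref 1 -> FAULT, frames=[2,1]
Step 2: ref 1 -> HIT, frames=[2,1]
Step 3: ref 4 -> FAULT, evict 2, frames=[4,1]
Step 4: ref 3 -> FAULT, evict 1, frames=[4,3]
Step 5: ref 1 -> FAULT, evict 4, frames=[1,3]
Step 6: ref 2 -> FAULT, evict 3, frames=[1,2]
Step 7: ref 2 -> HIT, frames=[1,2]
Step 8: ref 4 -> FAULT, evict 1, frames=[4,2]
At step 8: evicted page 1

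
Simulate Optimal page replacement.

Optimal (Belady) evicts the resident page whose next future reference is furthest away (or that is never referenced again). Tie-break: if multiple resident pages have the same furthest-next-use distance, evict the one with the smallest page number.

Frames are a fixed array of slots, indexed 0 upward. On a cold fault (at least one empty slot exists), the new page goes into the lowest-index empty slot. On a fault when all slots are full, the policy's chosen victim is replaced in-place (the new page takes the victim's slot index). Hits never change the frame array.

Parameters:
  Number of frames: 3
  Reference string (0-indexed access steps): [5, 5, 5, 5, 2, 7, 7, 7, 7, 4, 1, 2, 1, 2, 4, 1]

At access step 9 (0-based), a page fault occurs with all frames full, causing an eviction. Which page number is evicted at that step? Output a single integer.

Answer: 5

Derivation:
Step 0: ref 5 -> FAULT, frames=[5,-,-]
Step 1: ref 5 -> HIT, frames=[5,-,-]
Step 2: ref 5 -> HIT, frames=[5,-,-]
Step 3: ref 5 -> HIT, frames=[5,-,-]
Step 4: ref 2 -> FAULT, frames=[5,2,-]
Step 5: ref 7 -> FAULT, frames=[5,2,7]
Step 6: ref 7 -> HIT, frames=[5,2,7]
Step 7: ref 7 -> HIT, frames=[5,2,7]
Step 8: ref 7 -> HIT, frames=[5,2,7]
Step 9: ref 4 -> FAULT, evict 5, frames=[4,2,7]
At step 9: evicted page 5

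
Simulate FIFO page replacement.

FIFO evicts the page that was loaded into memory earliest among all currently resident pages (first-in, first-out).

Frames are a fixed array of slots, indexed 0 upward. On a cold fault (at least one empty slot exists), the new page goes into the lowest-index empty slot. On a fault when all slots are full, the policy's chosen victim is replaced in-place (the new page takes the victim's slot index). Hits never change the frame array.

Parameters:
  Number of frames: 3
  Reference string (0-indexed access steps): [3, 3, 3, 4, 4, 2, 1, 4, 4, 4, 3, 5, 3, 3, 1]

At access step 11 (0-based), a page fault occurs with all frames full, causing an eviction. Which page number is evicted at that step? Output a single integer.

Answer: 2

Derivation:
Step 0: ref 3 -> FAULT, frames=[3,-,-]
Step 1: ref 3 -> HIT, frames=[3,-,-]
Step 2: ref 3 -> HIT, frames=[3,-,-]
Step 3: ref 4 -> FAULT, frames=[3,4,-]
Step 4: ref 4 -> HIT, frames=[3,4,-]
Step 5: ref 2 -> FAULT, frames=[3,4,2]
Step 6: ref 1 -> FAULT, evict 3, frames=[1,4,2]
Step 7: ref 4 -> HIT, frames=[1,4,2]
Step 8: ref 4 -> HIT, frames=[1,4,2]
Step 9: ref 4 -> HIT, frames=[1,4,2]
Step 10: ref 3 -> FAULT, evict 4, frames=[1,3,2]
Step 11: ref 5 -> FAULT, evict 2, frames=[1,3,5]
At step 11: evicted page 2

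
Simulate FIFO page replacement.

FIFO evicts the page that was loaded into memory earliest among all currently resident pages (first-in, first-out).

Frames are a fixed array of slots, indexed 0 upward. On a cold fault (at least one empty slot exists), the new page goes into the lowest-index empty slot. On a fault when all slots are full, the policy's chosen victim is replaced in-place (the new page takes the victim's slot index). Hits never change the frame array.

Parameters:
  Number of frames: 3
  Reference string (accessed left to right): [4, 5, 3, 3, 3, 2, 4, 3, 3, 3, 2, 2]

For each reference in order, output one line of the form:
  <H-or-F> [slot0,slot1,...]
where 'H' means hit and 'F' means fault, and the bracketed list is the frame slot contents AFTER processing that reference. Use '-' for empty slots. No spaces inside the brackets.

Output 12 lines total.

F [4,-,-]
F [4,5,-]
F [4,5,3]
H [4,5,3]
H [4,5,3]
F [2,5,3]
F [2,4,3]
H [2,4,3]
H [2,4,3]
H [2,4,3]
H [2,4,3]
H [2,4,3]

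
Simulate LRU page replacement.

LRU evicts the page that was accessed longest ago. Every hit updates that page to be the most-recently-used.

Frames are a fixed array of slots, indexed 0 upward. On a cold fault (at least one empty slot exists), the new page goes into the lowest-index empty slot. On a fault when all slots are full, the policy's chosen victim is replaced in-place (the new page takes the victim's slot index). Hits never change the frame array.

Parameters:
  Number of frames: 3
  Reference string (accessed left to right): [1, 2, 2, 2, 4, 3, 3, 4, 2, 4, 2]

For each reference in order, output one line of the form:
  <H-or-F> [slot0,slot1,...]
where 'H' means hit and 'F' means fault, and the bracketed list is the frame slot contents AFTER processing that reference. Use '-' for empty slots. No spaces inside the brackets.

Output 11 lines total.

F [1,-,-]
F [1,2,-]
H [1,2,-]
H [1,2,-]
F [1,2,4]
F [3,2,4]
H [3,2,4]
H [3,2,4]
H [3,2,4]
H [3,2,4]
H [3,2,4]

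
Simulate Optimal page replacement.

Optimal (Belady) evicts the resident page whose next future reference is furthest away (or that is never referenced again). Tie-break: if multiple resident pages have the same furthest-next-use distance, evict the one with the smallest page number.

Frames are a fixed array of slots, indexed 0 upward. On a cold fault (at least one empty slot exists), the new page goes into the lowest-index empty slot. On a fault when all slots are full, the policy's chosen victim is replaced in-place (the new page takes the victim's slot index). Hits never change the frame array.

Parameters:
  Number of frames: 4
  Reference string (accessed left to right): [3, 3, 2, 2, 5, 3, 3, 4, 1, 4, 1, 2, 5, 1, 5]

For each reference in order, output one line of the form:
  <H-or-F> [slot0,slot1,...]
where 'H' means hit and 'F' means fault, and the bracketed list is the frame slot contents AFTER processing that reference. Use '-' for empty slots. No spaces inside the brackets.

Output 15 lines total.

F [3,-,-,-]
H [3,-,-,-]
F [3,2,-,-]
H [3,2,-,-]
F [3,2,5,-]
H [3,2,5,-]
H [3,2,5,-]
F [3,2,5,4]
F [1,2,5,4]
H [1,2,5,4]
H [1,2,5,4]
H [1,2,5,4]
H [1,2,5,4]
H [1,2,5,4]
H [1,2,5,4]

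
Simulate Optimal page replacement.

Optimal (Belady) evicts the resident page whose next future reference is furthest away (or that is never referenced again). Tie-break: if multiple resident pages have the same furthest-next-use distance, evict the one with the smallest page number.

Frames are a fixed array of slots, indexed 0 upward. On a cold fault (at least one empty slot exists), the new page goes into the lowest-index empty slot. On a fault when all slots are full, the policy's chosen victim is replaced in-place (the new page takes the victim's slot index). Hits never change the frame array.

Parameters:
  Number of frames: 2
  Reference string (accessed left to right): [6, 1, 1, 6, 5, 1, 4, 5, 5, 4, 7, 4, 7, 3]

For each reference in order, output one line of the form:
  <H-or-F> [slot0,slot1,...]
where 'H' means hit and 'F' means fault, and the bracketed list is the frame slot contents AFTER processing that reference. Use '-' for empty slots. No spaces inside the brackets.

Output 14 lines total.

F [6,-]
F [6,1]
H [6,1]
H [6,1]
F [5,1]
H [5,1]
F [5,4]
H [5,4]
H [5,4]
H [5,4]
F [7,4]
H [7,4]
H [7,4]
F [7,3]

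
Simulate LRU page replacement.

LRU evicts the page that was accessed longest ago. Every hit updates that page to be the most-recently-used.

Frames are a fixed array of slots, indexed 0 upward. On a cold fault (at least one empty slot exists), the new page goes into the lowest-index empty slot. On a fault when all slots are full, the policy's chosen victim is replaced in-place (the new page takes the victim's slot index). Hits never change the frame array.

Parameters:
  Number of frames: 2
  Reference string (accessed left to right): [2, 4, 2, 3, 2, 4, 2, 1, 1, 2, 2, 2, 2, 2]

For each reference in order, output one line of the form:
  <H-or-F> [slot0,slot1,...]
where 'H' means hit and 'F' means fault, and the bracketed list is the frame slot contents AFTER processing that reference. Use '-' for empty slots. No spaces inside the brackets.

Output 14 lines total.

F [2,-]
F [2,4]
H [2,4]
F [2,3]
H [2,3]
F [2,4]
H [2,4]
F [2,1]
H [2,1]
H [2,1]
H [2,1]
H [2,1]
H [2,1]
H [2,1]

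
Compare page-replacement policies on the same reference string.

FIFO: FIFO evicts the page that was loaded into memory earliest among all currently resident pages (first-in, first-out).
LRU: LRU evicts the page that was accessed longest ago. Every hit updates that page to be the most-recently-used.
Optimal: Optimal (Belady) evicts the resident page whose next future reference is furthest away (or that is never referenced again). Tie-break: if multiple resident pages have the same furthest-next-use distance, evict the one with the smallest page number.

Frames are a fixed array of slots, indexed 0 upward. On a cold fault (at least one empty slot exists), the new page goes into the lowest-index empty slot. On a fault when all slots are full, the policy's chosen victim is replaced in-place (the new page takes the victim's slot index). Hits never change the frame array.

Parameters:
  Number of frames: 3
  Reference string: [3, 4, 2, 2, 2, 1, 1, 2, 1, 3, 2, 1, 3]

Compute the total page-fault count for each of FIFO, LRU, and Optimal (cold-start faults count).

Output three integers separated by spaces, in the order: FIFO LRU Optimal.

--- FIFO ---
  step 0: ref 3 -> FAULT, frames=[3,-,-] (faults so far: 1)
  step 1: ref 4 -> FAULT, frames=[3,4,-] (faults so far: 2)
  step 2: ref 2 -> FAULT, frames=[3,4,2] (faults so far: 3)
  step 3: ref 2 -> HIT, frames=[3,4,2] (faults so far: 3)
  step 4: ref 2 -> HIT, frames=[3,4,2] (faults so far: 3)
  step 5: ref 1 -> FAULT, evict 3, frames=[1,4,2] (faults so far: 4)
  step 6: ref 1 -> HIT, frames=[1,4,2] (faults so far: 4)
  step 7: ref 2 -> HIT, frames=[1,4,2] (faults so far: 4)
  step 8: ref 1 -> HIT, frames=[1,4,2] (faults so far: 4)
  step 9: ref 3 -> FAULT, evict 4, frames=[1,3,2] (faults so far: 5)
  step 10: ref 2 -> HIT, frames=[1,3,2] (faults so far: 5)
  step 11: ref 1 -> HIT, frames=[1,3,2] (faults so far: 5)
  step 12: ref 3 -> HIT, frames=[1,3,2] (faults so far: 5)
  FIFO total faults: 5
--- LRU ---
  step 0: ref 3 -> FAULT, frames=[3,-,-] (faults so far: 1)
  step 1: ref 4 -> FAULT, frames=[3,4,-] (faults so far: 2)
  step 2: ref 2 -> FAULT, frames=[3,4,2] (faults so far: 3)
  step 3: ref 2 -> HIT, frames=[3,4,2] (faults so far: 3)
  step 4: ref 2 -> HIT, frames=[3,4,2] (faults so far: 3)
  step 5: ref 1 -> FAULT, evict 3, frames=[1,4,2] (faults so far: 4)
  step 6: ref 1 -> HIT, frames=[1,4,2] (faults so far: 4)
  step 7: ref 2 -> HIT, frames=[1,4,2] (faults so far: 4)
  step 8: ref 1 -> HIT, frames=[1,4,2] (faults so far: 4)
  step 9: ref 3 -> FAULT, evict 4, frames=[1,3,2] (faults so far: 5)
  step 10: ref 2 -> HIT, frames=[1,3,2] (faults so far: 5)
  step 11: ref 1 -> HIT, frames=[1,3,2] (faults so far: 5)
  step 12: ref 3 -> HIT, frames=[1,3,2] (faults so far: 5)
  LRU total faults: 5
--- Optimal ---
  step 0: ref 3 -> FAULT, frames=[3,-,-] (faults so far: 1)
  step 1: ref 4 -> FAULT, frames=[3,4,-] (faults so far: 2)
  step 2: ref 2 -> FAULT, frames=[3,4,2] (faults so far: 3)
  step 3: ref 2 -> HIT, frames=[3,4,2] (faults so far: 3)
  step 4: ref 2 -> HIT, frames=[3,4,2] (faults so far: 3)
  step 5: ref 1 -> FAULT, evict 4, frames=[3,1,2] (faults so far: 4)
  step 6: ref 1 -> HIT, frames=[3,1,2] (faults so far: 4)
  step 7: ref 2 -> HIT, frames=[3,1,2] (faults so far: 4)
  step 8: ref 1 -> HIT, frames=[3,1,2] (faults so far: 4)
  step 9: ref 3 -> HIT, frames=[3,1,2] (faults so far: 4)
  step 10: ref 2 -> HIT, frames=[3,1,2] (faults so far: 4)
  step 11: ref 1 -> HIT, frames=[3,1,2] (faults so far: 4)
  step 12: ref 3 -> HIT, frames=[3,1,2] (faults so far: 4)
  Optimal total faults: 4

Answer: 5 5 4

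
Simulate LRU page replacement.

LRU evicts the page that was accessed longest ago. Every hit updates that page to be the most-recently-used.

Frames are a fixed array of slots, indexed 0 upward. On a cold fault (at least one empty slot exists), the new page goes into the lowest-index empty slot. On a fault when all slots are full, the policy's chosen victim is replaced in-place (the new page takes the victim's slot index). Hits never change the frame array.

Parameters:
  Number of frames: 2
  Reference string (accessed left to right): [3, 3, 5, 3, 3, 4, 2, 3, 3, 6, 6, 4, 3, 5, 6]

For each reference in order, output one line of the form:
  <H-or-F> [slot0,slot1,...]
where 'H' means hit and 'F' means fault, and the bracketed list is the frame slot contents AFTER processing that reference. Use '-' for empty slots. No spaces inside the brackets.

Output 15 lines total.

F [3,-]
H [3,-]
F [3,5]
H [3,5]
H [3,5]
F [3,4]
F [2,4]
F [2,3]
H [2,3]
F [6,3]
H [6,3]
F [6,4]
F [3,4]
F [3,5]
F [6,5]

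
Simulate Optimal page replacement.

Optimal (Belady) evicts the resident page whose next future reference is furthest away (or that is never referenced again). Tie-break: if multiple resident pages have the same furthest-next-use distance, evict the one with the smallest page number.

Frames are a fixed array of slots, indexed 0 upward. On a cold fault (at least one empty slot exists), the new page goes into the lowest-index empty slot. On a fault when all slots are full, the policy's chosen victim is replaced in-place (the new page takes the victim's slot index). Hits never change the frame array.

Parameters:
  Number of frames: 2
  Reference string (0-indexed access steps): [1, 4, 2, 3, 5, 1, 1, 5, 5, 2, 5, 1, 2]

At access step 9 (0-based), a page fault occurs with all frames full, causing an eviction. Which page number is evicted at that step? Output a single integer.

Step 0: ref 1 -> FAULT, frames=[1,-]
Step 1: ref 4 -> FAULT, frames=[1,4]
Step 2: ref 2 -> FAULT, evict 4, frames=[1,2]
Step 3: ref 3 -> FAULT, evict 2, frames=[1,3]
Step 4: ref 5 -> FAULT, evict 3, frames=[1,5]
Step 5: ref 1 -> HIT, frames=[1,5]
Step 6: ref 1 -> HIT, frames=[1,5]
Step 7: ref 5 -> HIT, frames=[1,5]
Step 8: ref 5 -> HIT, frames=[1,5]
Step 9: ref 2 -> FAULT, evict 1, frames=[2,5]
At step 9: evicted page 1

Answer: 1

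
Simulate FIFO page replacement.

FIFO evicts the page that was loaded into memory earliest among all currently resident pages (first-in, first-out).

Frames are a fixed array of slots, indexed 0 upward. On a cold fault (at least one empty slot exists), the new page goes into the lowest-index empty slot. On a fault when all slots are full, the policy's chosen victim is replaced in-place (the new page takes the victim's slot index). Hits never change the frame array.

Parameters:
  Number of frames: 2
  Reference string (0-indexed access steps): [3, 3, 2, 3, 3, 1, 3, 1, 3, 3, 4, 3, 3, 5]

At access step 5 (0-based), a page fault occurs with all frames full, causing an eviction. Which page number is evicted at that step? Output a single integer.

Step 0: ref 3 -> FAULT, frames=[3,-]
Step 1: ref 3 -> HIT, frames=[3,-]
Step 2: ref 2 -> FAULT, frames=[3,2]
Step 3: ref 3 -> HIT, frames=[3,2]
Step 4: ref 3 -> HIT, frames=[3,2]
Step 5: ref 1 -> FAULT, evict 3, frames=[1,2]
At step 5: evicted page 3

Answer: 3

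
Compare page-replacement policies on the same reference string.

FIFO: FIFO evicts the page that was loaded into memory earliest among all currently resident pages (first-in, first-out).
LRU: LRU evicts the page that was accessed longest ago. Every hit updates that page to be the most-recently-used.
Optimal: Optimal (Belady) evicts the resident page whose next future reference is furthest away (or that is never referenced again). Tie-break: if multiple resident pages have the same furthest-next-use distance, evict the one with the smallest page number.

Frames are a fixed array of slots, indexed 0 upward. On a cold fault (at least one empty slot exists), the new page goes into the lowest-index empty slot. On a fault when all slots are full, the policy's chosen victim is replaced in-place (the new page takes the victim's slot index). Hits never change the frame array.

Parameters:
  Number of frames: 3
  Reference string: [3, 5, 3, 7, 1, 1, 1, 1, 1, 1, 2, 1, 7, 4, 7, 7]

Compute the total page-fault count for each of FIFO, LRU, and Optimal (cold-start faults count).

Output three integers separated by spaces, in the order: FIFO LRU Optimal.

Answer: 7 6 6

Derivation:
--- FIFO ---
  step 0: ref 3 -> FAULT, frames=[3,-,-] (faults so far: 1)
  step 1: ref 5 -> FAULT, frames=[3,5,-] (faults so far: 2)
  step 2: ref 3 -> HIT, frames=[3,5,-] (faults so far: 2)
  step 3: ref 7 -> FAULT, frames=[3,5,7] (faults so far: 3)
  step 4: ref 1 -> FAULT, evict 3, frames=[1,5,7] (faults so far: 4)
  step 5: ref 1 -> HIT, frames=[1,5,7] (faults so far: 4)
  step 6: ref 1 -> HIT, frames=[1,5,7] (faults so far: 4)
  step 7: ref 1 -> HIT, frames=[1,5,7] (faults so far: 4)
  step 8: ref 1 -> HIT, frames=[1,5,7] (faults so far: 4)
  step 9: ref 1 -> HIT, frames=[1,5,7] (faults so far: 4)
  step 10: ref 2 -> FAULT, evict 5, frames=[1,2,7] (faults so far: 5)
  step 11: ref 1 -> HIT, frames=[1,2,7] (faults so far: 5)
  step 12: ref 7 -> HIT, frames=[1,2,7] (faults so far: 5)
  step 13: ref 4 -> FAULT, evict 7, frames=[1,2,4] (faults so far: 6)
  step 14: ref 7 -> FAULT, evict 1, frames=[7,2,4] (faults so far: 7)
  step 15: ref 7 -> HIT, frames=[7,2,4] (faults so far: 7)
  FIFO total faults: 7
--- LRU ---
  step 0: ref 3 -> FAULT, frames=[3,-,-] (faults so far: 1)
  step 1: ref 5 -> FAULT, frames=[3,5,-] (faults so far: 2)
  step 2: ref 3 -> HIT, frames=[3,5,-] (faults so far: 2)
  step 3: ref 7 -> FAULT, frames=[3,5,7] (faults so far: 3)
  step 4: ref 1 -> FAULT, evict 5, frames=[3,1,7] (faults so far: 4)
  step 5: ref 1 -> HIT, frames=[3,1,7] (faults so far: 4)
  step 6: ref 1 -> HIT, frames=[3,1,7] (faults so far: 4)
  step 7: ref 1 -> HIT, frames=[3,1,7] (faults so far: 4)
  step 8: ref 1 -> HIT, frames=[3,1,7] (faults so far: 4)
  step 9: ref 1 -> HIT, frames=[3,1,7] (faults so far: 4)
  step 10: ref 2 -> FAULT, evict 3, frames=[2,1,7] (faults so far: 5)
  step 11: ref 1 -> HIT, frames=[2,1,7] (faults so far: 5)
  step 12: ref 7 -> HIT, frames=[2,1,7] (faults so far: 5)
  step 13: ref 4 -> FAULT, evict 2, frames=[4,1,7] (faults so far: 6)
  step 14: ref 7 -> HIT, frames=[4,1,7] (faults so far: 6)
  step 15: ref 7 -> HIT, frames=[4,1,7] (faults so far: 6)
  LRU total faults: 6
--- Optimal ---
  step 0: ref 3 -> FAULT, frames=[3,-,-] (faults so far: 1)
  step 1: ref 5 -> FAULT, frames=[3,5,-] (faults so far: 2)
  step 2: ref 3 -> HIT, frames=[3,5,-] (faults so far: 2)
  step 3: ref 7 -> FAULT, frames=[3,5,7] (faults so far: 3)
  step 4: ref 1 -> FAULT, evict 3, frames=[1,5,7] (faults so far: 4)
  step 5: ref 1 -> HIT, frames=[1,5,7] (faults so far: 4)
  step 6: ref 1 -> HIT, frames=[1,5,7] (faults so far: 4)
  step 7: ref 1 -> HIT, frames=[1,5,7] (faults so far: 4)
  step 8: ref 1 -> HIT, frames=[1,5,7] (faults so far: 4)
  step 9: ref 1 -> HIT, frames=[1,5,7] (faults so far: 4)
  step 10: ref 2 -> FAULT, evict 5, frames=[1,2,7] (faults so far: 5)
  step 11: ref 1 -> HIT, frames=[1,2,7] (faults so far: 5)
  step 12: ref 7 -> HIT, frames=[1,2,7] (faults so far: 5)
  step 13: ref 4 -> FAULT, evict 1, frames=[4,2,7] (faults so far: 6)
  step 14: ref 7 -> HIT, frames=[4,2,7] (faults so far: 6)
  step 15: ref 7 -> HIT, frames=[4,2,7] (faults so far: 6)
  Optimal total faults: 6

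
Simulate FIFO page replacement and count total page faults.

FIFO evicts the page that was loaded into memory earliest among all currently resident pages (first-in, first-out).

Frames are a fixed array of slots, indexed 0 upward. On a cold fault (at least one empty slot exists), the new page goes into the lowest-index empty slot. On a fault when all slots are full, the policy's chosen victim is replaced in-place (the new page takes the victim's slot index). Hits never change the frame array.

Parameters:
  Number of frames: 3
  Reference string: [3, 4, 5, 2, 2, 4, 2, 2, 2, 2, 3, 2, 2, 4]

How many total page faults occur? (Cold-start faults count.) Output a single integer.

Answer: 6

Derivation:
Step 0: ref 3 → FAULT, frames=[3,-,-]
Step 1: ref 4 → FAULT, frames=[3,4,-]
Step 2: ref 5 → FAULT, frames=[3,4,5]
Step 3: ref 2 → FAULT (evict 3), frames=[2,4,5]
Step 4: ref 2 → HIT, frames=[2,4,5]
Step 5: ref 4 → HIT, frames=[2,4,5]
Step 6: ref 2 → HIT, frames=[2,4,5]
Step 7: ref 2 → HIT, frames=[2,4,5]
Step 8: ref 2 → HIT, frames=[2,4,5]
Step 9: ref 2 → HIT, frames=[2,4,5]
Step 10: ref 3 → FAULT (evict 4), frames=[2,3,5]
Step 11: ref 2 → HIT, frames=[2,3,5]
Step 12: ref 2 → HIT, frames=[2,3,5]
Step 13: ref 4 → FAULT (evict 5), frames=[2,3,4]
Total faults: 6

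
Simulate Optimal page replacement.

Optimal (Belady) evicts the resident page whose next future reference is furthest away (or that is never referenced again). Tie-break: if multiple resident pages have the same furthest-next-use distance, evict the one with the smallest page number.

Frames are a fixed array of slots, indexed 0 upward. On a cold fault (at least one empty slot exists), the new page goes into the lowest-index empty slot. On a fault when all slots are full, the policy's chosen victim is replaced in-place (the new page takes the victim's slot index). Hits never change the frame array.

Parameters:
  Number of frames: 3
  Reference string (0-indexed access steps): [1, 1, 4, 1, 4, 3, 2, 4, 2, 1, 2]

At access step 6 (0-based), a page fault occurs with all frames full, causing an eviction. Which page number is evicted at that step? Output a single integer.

Step 0: ref 1 -> FAULT, frames=[1,-,-]
Step 1: ref 1 -> HIT, frames=[1,-,-]
Step 2: ref 4 -> FAULT, frames=[1,4,-]
Step 3: ref 1 -> HIT, frames=[1,4,-]
Step 4: ref 4 -> HIT, frames=[1,4,-]
Step 5: ref 3 -> FAULT, frames=[1,4,3]
Step 6: ref 2 -> FAULT, evict 3, frames=[1,4,2]
At step 6: evicted page 3

Answer: 3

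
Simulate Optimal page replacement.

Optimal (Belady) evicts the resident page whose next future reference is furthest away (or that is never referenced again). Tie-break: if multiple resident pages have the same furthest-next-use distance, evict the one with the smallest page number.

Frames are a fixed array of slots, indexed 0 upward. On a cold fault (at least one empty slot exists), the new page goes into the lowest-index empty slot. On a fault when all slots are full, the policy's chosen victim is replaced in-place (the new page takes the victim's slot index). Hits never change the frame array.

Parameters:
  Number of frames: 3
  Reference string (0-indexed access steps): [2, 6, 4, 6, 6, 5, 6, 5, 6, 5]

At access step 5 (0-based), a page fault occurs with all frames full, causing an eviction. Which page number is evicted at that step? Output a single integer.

Step 0: ref 2 -> FAULT, frames=[2,-,-]
Step 1: ref 6 -> FAULT, frames=[2,6,-]
Step 2: ref 4 -> FAULT, frames=[2,6,4]
Step 3: ref 6 -> HIT, frames=[2,6,4]
Step 4: ref 6 -> HIT, frames=[2,6,4]
Step 5: ref 5 -> FAULT, evict 2, frames=[5,6,4]
At step 5: evicted page 2

Answer: 2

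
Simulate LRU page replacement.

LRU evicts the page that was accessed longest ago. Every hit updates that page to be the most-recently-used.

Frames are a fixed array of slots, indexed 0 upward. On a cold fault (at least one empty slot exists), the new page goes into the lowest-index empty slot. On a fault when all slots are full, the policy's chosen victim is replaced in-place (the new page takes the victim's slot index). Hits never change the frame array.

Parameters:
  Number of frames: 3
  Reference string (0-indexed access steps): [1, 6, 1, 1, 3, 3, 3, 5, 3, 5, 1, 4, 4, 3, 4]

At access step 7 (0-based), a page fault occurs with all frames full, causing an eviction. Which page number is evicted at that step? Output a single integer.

Step 0: ref 1 -> FAULT, frames=[1,-,-]
Step 1: ref 6 -> FAULT, frames=[1,6,-]
Step 2: ref 1 -> HIT, frames=[1,6,-]
Step 3: ref 1 -> HIT, frames=[1,6,-]
Step 4: ref 3 -> FAULT, frames=[1,6,3]
Step 5: ref 3 -> HIT, frames=[1,6,3]
Step 6: ref 3 -> HIT, frames=[1,6,3]
Step 7: ref 5 -> FAULT, evict 6, frames=[1,5,3]
At step 7: evicted page 6

Answer: 6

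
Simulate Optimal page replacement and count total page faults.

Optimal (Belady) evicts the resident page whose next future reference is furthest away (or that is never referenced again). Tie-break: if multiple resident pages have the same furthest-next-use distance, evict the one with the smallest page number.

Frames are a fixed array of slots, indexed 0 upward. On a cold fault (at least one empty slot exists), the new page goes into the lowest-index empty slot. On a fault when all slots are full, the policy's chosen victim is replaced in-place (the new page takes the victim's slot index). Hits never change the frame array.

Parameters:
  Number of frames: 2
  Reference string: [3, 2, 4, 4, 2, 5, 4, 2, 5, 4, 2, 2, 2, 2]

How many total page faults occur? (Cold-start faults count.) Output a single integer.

Answer: 6

Derivation:
Step 0: ref 3 → FAULT, frames=[3,-]
Step 1: ref 2 → FAULT, frames=[3,2]
Step 2: ref 4 → FAULT (evict 3), frames=[4,2]
Step 3: ref 4 → HIT, frames=[4,2]
Step 4: ref 2 → HIT, frames=[4,2]
Step 5: ref 5 → FAULT (evict 2), frames=[4,5]
Step 6: ref 4 → HIT, frames=[4,5]
Step 7: ref 2 → FAULT (evict 4), frames=[2,5]
Step 8: ref 5 → HIT, frames=[2,5]
Step 9: ref 4 → FAULT (evict 5), frames=[2,4]
Step 10: ref 2 → HIT, frames=[2,4]
Step 11: ref 2 → HIT, frames=[2,4]
Step 12: ref 2 → HIT, frames=[2,4]
Step 13: ref 2 → HIT, frames=[2,4]
Total faults: 6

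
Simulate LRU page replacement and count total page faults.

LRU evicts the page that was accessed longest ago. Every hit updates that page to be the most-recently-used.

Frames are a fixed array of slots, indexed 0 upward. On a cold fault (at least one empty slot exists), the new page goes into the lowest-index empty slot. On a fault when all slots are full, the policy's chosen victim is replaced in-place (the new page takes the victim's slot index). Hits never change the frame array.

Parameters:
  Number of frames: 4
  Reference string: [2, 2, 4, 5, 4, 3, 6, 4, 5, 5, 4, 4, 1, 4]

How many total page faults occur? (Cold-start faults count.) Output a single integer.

Answer: 6

Derivation:
Step 0: ref 2 → FAULT, frames=[2,-,-,-]
Step 1: ref 2 → HIT, frames=[2,-,-,-]
Step 2: ref 4 → FAULT, frames=[2,4,-,-]
Step 3: ref 5 → FAULT, frames=[2,4,5,-]
Step 4: ref 4 → HIT, frames=[2,4,5,-]
Step 5: ref 3 → FAULT, frames=[2,4,5,3]
Step 6: ref 6 → FAULT (evict 2), frames=[6,4,5,3]
Step 7: ref 4 → HIT, frames=[6,4,5,3]
Step 8: ref 5 → HIT, frames=[6,4,5,3]
Step 9: ref 5 → HIT, frames=[6,4,5,3]
Step 10: ref 4 → HIT, frames=[6,4,5,3]
Step 11: ref 4 → HIT, frames=[6,4,5,3]
Step 12: ref 1 → FAULT (evict 3), frames=[6,4,5,1]
Step 13: ref 4 → HIT, frames=[6,4,5,1]
Total faults: 6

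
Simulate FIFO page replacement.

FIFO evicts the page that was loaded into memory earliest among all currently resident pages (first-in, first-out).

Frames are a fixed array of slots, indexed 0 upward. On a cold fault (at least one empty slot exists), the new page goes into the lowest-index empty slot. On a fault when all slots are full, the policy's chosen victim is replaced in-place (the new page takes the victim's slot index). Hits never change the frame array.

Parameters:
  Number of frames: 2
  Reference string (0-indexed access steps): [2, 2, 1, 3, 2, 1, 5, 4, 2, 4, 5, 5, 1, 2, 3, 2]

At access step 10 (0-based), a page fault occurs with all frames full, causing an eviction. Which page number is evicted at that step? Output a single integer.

Step 0: ref 2 -> FAULT, frames=[2,-]
Step 1: ref 2 -> HIT, frames=[2,-]
Step 2: ref 1 -> FAULT, frames=[2,1]
Step 3: ref 3 -> FAULT, evict 2, frames=[3,1]
Step 4: ref 2 -> FAULT, evict 1, frames=[3,2]
Step 5: ref 1 -> FAULT, evict 3, frames=[1,2]
Step 6: ref 5 -> FAULT, evict 2, frames=[1,5]
Step 7: ref 4 -> FAULT, evict 1, frames=[4,5]
Step 8: ref 2 -> FAULT, evict 5, frames=[4,2]
Step 9: ref 4 -> HIT, frames=[4,2]
Step 10: ref 5 -> FAULT, evict 4, frames=[5,2]
At step 10: evicted page 4

Answer: 4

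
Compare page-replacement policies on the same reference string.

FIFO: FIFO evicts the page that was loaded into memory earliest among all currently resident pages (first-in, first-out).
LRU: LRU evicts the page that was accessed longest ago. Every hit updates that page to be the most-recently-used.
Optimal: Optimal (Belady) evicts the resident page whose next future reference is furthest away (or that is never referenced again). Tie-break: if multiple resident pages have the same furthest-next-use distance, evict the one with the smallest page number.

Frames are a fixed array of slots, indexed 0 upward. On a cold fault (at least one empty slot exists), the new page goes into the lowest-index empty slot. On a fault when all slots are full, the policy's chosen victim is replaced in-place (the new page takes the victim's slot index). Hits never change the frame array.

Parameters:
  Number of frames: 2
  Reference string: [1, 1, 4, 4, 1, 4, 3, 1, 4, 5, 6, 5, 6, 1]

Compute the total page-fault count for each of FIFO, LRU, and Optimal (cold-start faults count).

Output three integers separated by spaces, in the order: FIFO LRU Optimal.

Answer: 8 8 7

Derivation:
--- FIFO ---
  step 0: ref 1 -> FAULT, frames=[1,-] (faults so far: 1)
  step 1: ref 1 -> HIT, frames=[1,-] (faults so far: 1)
  step 2: ref 4 -> FAULT, frames=[1,4] (faults so far: 2)
  step 3: ref 4 -> HIT, frames=[1,4] (faults so far: 2)
  step 4: ref 1 -> HIT, frames=[1,4] (faults so far: 2)
  step 5: ref 4 -> HIT, frames=[1,4] (faults so far: 2)
  step 6: ref 3 -> FAULT, evict 1, frames=[3,4] (faults so far: 3)
  step 7: ref 1 -> FAULT, evict 4, frames=[3,1] (faults so far: 4)
  step 8: ref 4 -> FAULT, evict 3, frames=[4,1] (faults so far: 5)
  step 9: ref 5 -> FAULT, evict 1, frames=[4,5] (faults so far: 6)
  step 10: ref 6 -> FAULT, evict 4, frames=[6,5] (faults so far: 7)
  step 11: ref 5 -> HIT, frames=[6,5] (faults so far: 7)
  step 12: ref 6 -> HIT, frames=[6,5] (faults so far: 7)
  step 13: ref 1 -> FAULT, evict 5, frames=[6,1] (faults so far: 8)
  FIFO total faults: 8
--- LRU ---
  step 0: ref 1 -> FAULT, frames=[1,-] (faults so far: 1)
  step 1: ref 1 -> HIT, frames=[1,-] (faults so far: 1)
  step 2: ref 4 -> FAULT, frames=[1,4] (faults so far: 2)
  step 3: ref 4 -> HIT, frames=[1,4] (faults so far: 2)
  step 4: ref 1 -> HIT, frames=[1,4] (faults so far: 2)
  step 5: ref 4 -> HIT, frames=[1,4] (faults so far: 2)
  step 6: ref 3 -> FAULT, evict 1, frames=[3,4] (faults so far: 3)
  step 7: ref 1 -> FAULT, evict 4, frames=[3,1] (faults so far: 4)
  step 8: ref 4 -> FAULT, evict 3, frames=[4,1] (faults so far: 5)
  step 9: ref 5 -> FAULT, evict 1, frames=[4,5] (faults so far: 6)
  step 10: ref 6 -> FAULT, evict 4, frames=[6,5] (faults so far: 7)
  step 11: ref 5 -> HIT, frames=[6,5] (faults so far: 7)
  step 12: ref 6 -> HIT, frames=[6,5] (faults so far: 7)
  step 13: ref 1 -> FAULT, evict 5, frames=[6,1] (faults so far: 8)
  LRU total faults: 8
--- Optimal ---
  step 0: ref 1 -> FAULT, frames=[1,-] (faults so far: 1)
  step 1: ref 1 -> HIT, frames=[1,-] (faults so far: 1)
  step 2: ref 4 -> FAULT, frames=[1,4] (faults so far: 2)
  step 3: ref 4 -> HIT, frames=[1,4] (faults so far: 2)
  step 4: ref 1 -> HIT, frames=[1,4] (faults so far: 2)
  step 5: ref 4 -> HIT, frames=[1,4] (faults so far: 2)
  step 6: ref 3 -> FAULT, evict 4, frames=[1,3] (faults so far: 3)
  step 7: ref 1 -> HIT, frames=[1,3] (faults so far: 3)
  step 8: ref 4 -> FAULT, evict 3, frames=[1,4] (faults so far: 4)
  step 9: ref 5 -> FAULT, evict 4, frames=[1,5] (faults so far: 5)
  step 10: ref 6 -> FAULT, evict 1, frames=[6,5] (faults so far: 6)
  step 11: ref 5 -> HIT, frames=[6,5] (faults so far: 6)
  step 12: ref 6 -> HIT, frames=[6,5] (faults so far: 6)
  step 13: ref 1 -> FAULT, evict 5, frames=[6,1] (faults so far: 7)
  Optimal total faults: 7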